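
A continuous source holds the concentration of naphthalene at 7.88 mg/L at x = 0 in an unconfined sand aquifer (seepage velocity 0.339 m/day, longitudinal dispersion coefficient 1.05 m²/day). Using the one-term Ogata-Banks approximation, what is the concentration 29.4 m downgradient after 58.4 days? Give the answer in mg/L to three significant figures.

For a continuous step input, C/C₀ ≈ ½·erfc((x−vt)/(2√(Dt))).
vt = 0.339 × 58.4 = 19.7976 m and 2√(Dt) = 2√(1.05 × 58.4) = 15.66 m.
Argument (x−vt)/(2√(Dt)) = (29.4 − 19.7976)/15.66 = 0.6132; ½·erfc(0.6132) = 0.1929.
C = 7.88 × 0.1929 = 1.52 mg/L.

1.52 mg/L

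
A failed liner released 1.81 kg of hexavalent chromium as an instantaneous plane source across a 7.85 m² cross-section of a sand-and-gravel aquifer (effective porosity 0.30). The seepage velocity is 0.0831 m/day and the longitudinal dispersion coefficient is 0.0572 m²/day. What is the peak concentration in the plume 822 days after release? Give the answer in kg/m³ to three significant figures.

0.0316 kg/m³

The peak of an instantaneous 1D plume sits at x = vt; there the Gaussian factor is 1 and C_max = M/(n_e·A·√(4πDt)), where n_e·A is the pore area the mass is dissolved in.
√(4πDt) = √(4π × 0.0572 × 822) = 24.31 m, so C_max = 1.81/(0.30 × 7.85 × 24.31) = 0.0316 kg/m³.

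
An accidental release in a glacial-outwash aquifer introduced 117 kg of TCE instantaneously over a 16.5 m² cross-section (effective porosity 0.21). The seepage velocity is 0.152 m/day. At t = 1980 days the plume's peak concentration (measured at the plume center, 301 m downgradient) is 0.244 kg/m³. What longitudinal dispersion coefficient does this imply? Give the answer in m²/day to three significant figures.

At the plume center C_max = M/(n_e·A·√(4πDt)), so D = M²/(4πt·(n_e·A·C_max)²).
n_e·A·C_max = 0.21 × 16.5 × 0.244 = 0.8455 kg/m.
D = 117²/(4π × 1980 × 0.8455²) = 0.770 m²/day.

0.770 m²/day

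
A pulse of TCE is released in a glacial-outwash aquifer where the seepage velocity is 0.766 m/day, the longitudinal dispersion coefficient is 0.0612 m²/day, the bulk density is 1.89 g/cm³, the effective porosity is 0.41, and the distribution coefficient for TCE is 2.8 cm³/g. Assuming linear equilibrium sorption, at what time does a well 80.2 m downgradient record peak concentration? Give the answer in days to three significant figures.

1450 days

Retardation factor R = 1 + ρ_b·K_d/n = 1 + 1.89 × 2.8/0.41 = 13.91.
Sorption retards both mechanisms: v_R = v/R = 0.05507 m/day, D_R = D/R = 0.004400 m²/day.
Peak time from v_R²t² + 2D_R t − x² = 0: t = (√(D_R² + v_R²x²) − D_R)/v_R².
√(D_R² + v_R²x²) = √(0.004400² + 0.05507² × 80.2²) = 4.417; v_R² = 0.003033.
t = (4.417 − 0.004400)/0.003033 = 1450 days.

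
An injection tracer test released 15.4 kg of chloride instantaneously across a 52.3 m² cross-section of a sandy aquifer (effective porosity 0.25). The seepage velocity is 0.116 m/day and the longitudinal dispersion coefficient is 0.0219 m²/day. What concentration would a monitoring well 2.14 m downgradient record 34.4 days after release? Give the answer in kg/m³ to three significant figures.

0.123 kg/m³

For an instantaneous plane source, C(x,t) = M/(n_e·A·√(4πDt)) · exp(−(x−vt)²/(4Dt)), with n_e·A the pore (flow) area.
Plume center vt = 0.116 × 34.4 = 3.9904 m, so the well at 2.14 m is 1.8504 m upgradient of the peak.
√(4πDt) = 3.077 m, giving peak height M/(n_e·A·√(4πDt)) = 15.4/(0.25 × 52.3 × 3.077) = 0.3828 kg/m³.
(x−vt)²/(4Dt) = (-1.8504)²/(4 × 0.0219 × 34.4) = 1.136; exp(−1.136) = 0.3211.
C = 0.3828 × 0.3211 = 0.123 kg/m³.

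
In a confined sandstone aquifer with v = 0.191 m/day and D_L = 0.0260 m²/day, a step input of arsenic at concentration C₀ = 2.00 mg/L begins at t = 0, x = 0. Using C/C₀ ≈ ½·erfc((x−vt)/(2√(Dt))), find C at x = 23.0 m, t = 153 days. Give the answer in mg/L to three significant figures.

For a continuous step input, C/C₀ ≈ ½·erfc((x−vt)/(2√(Dt))).
vt = 0.191 × 153 = 29.223 m and 2√(Dt) = 2√(0.0260 × 153) = 3.989 m.
Argument (x−vt)/(2√(Dt)) = (23.0 − 29.223)/3.989 = -1.560; ½·erfc(-1.560) = 0.9863.
C = 2.00 × 0.9863 = 1.97 mg/L.

1.97 mg/L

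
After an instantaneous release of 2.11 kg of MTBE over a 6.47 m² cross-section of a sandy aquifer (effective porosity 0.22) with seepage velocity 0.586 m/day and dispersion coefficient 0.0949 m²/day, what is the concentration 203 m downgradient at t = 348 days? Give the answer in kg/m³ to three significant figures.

For an instantaneous plane source, C(x,t) = M/(n_e·A·√(4πDt)) · exp(−(x−vt)²/(4Dt)), with n_e·A the pore (flow) area.
Plume center vt = 0.586 × 348 = 203.928 m, so the well at 203 m is 0.928 m upgradient of the peak.
√(4πDt) = 20.37 m, giving peak height M/(n_e·A·√(4πDt)) = 2.11/(0.22 × 6.47 × 20.37) = 0.07277 kg/m³.
(x−vt)²/(4Dt) = (-0.928)²/(4 × 0.0949 × 348) = 0.006519; exp(−0.006519) = 0.9935.
C = 0.07277 × 0.9935 = 0.0723 kg/m³.

0.0723 kg/m³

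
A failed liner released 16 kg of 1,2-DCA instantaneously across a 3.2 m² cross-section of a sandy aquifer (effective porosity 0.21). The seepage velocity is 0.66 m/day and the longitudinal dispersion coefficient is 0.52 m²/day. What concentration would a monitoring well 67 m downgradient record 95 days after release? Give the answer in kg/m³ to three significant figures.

0.870 kg/m³

For an instantaneous plane source, C(x,t) = M/(n_e·A·√(4πDt)) · exp(−(x−vt)²/(4Dt)), with n_e·A the pore (flow) area.
Plume center vt = 0.66 × 95 = 62.7 m, so the well at 67 m is 4.3 m downgradient of the peak.
√(4πDt) = 24.92 m, giving peak height M/(n_e·A·√(4πDt)) = 16/(0.21 × 3.2 × 24.92) = 0.9554 kg/m³.
(x−vt)²/(4Dt) = (4.3)²/(4 × 0.52 × 95) = 0.09357; exp(−0.09357) = 0.9107.
C = 0.9554 × 0.9107 = 0.870 kg/m³.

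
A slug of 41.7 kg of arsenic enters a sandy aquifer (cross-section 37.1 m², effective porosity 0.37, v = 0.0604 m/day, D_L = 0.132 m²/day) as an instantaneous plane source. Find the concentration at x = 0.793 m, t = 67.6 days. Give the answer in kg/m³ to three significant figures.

For an instantaneous plane source, C(x,t) = M/(n_e·A·√(4πDt)) · exp(−(x−vt)²/(4Dt)), with n_e·A the pore (flow) area.
Plume center vt = 0.0604 × 67.6 = 4.08304 m, so the well at 0.793 m is 3.29004 m upgradient of the peak.
√(4πDt) = 10.59 m, giving peak height M/(n_e·A·√(4πDt)) = 41.7/(0.37 × 37.1 × 10.59) = 0.2869 kg/m³.
(x−vt)²/(4Dt) = (-3.29004)²/(4 × 0.132 × 67.6) = 0.3033; exp(−0.3033) = 0.7384.
C = 0.2869 × 0.7384 = 0.212 kg/m³.

0.212 kg/m³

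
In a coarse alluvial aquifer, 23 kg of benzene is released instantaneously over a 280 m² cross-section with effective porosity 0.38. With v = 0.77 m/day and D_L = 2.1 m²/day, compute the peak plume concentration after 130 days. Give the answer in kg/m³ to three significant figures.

0.00369 kg/m³

The peak of an instantaneous 1D plume sits at x = vt; there the Gaussian factor is 1 and C_max = M/(n_e·A·√(4πDt)), where n_e·A is the pore area the mass is dissolved in.
√(4πDt) = √(4π × 2.1 × 130) = 58.57 m, so C_max = 23/(0.38 × 280 × 58.57) = 0.00369 kg/m³.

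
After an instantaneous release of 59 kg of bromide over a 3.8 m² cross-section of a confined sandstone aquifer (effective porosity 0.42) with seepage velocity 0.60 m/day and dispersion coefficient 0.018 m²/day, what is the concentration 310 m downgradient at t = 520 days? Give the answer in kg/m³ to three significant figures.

3.06 kg/m³

For an instantaneous plane source, C(x,t) = M/(n_e·A·√(4πDt)) · exp(−(x−vt)²/(4Dt)), with n_e·A the pore (flow) area.
Plume center vt = 0.60 × 520 = 312 m, so the well at 310 m is 2 m upgradient of the peak.
√(4πDt) = 10.85 m, giving peak height M/(n_e·A·√(4πDt)) = 59/(0.42 × 3.8 × 10.85) = 3.407 kg/m³.
(x−vt)²/(4Dt) = (-2)²/(4 × 0.018 × 520) = 0.1068; exp(−0.1068) = 0.8987.
C = 3.407 × 0.8987 = 3.06 kg/m³.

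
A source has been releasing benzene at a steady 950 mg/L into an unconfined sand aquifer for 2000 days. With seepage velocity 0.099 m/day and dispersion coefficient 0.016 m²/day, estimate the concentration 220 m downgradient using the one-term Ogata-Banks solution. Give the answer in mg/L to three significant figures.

2.83 mg/L

For a continuous step input, C/C₀ ≈ ½·erfc((x−vt)/(2√(Dt))).
vt = 0.099 × 2000 = 198 m and 2√(Dt) = 2√(0.016 × 2000) = 11.31 m.
Argument (x−vt)/(2√(Dt)) = (220 − 198)/11.31 = 1.945; ½·erfc(1.945) = 0.002974.
C = 950 × 0.002974 = 2.83 mg/L.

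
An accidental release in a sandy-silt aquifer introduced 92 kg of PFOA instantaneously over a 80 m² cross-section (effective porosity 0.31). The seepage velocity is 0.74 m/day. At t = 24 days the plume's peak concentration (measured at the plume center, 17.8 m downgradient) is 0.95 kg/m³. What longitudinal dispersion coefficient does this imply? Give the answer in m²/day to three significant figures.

0.0506 m²/day

At the plume center C_max = M/(n_e·A·√(4πDt)), so D = M²/(4πt·(n_e·A·C_max)²).
n_e·A·C_max = 0.31 × 80 × 0.95 = 23.56 kg/m.
D = 92²/(4π × 24 × 23.56²) = 0.0506 m²/day.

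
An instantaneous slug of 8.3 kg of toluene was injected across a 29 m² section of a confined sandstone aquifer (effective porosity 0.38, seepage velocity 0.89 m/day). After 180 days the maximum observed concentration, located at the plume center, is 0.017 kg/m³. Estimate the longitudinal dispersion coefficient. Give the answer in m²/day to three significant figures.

At the plume center C_max = M/(n_e·A·√(4πDt)), so D = M²/(4πt·(n_e·A·C_max)²).
n_e·A·C_max = 0.38 × 29 × 0.017 = 0.1873 kg/m.
D = 8.3²/(4π × 180 × 0.1873²) = 0.868 m²/day.

0.868 m²/day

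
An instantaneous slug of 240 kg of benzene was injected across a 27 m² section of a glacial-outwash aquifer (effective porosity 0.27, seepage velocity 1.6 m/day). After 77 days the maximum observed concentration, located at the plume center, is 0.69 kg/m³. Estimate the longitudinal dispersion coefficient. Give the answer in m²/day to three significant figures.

2.35 m²/day

At the plume center C_max = M/(n_e·A·√(4πDt)), so D = M²/(4πt·(n_e·A·C_max)²).
n_e·A·C_max = 0.27 × 27 × 0.69 = 5.030 kg/m.
D = 240²/(4π × 77 × 5.030²) = 2.35 m²/day.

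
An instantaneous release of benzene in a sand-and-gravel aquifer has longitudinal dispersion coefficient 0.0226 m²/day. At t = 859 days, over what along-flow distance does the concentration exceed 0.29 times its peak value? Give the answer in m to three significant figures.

The plume is Gaussian with σ = √(2Dt) = √(2 × 0.0226 × 859) = 6.231 m.
C/C_peak = exp(−Δx²/(2σ²)) = 0.29 ⇒ Δx = σ·√(−2 ln 0.29) = 6.231 × 1.573 = 9.801 m.
Width = 2Δx = 19.6 m.

19.6 m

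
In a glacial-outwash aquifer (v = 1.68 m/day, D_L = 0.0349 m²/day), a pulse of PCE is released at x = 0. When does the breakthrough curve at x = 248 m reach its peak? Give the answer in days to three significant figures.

148 days

For the 1D instantaneous-source solution, setting ∂C/∂t = 0 at fixed x gives v²t² + 2Dt − x² = 0, so t = (√(D² + v²x²) − D)/v².
√(D² + v²x²) = √(0.0349² + 1.68² × 248²) = 416.6; v² = 2.8224.
t = (416.6 − 0.0349)/2.8224 = 148 days (vs. the pure-advection estimate x/v = 148 d).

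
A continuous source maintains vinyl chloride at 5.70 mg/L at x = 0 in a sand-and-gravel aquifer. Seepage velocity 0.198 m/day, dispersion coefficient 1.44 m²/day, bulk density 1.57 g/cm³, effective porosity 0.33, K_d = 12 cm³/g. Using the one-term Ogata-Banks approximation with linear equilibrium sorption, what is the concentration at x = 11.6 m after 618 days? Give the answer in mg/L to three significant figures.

0.246 mg/L

Retardation factor R = 1 + ρ_b·K_d/n = 1 + 1.57 × 12/0.33 = 58.09.
Sorption retards both mechanisms: v_R = v/R = 0.003409 m/day, D_R = D/R = 0.02479 m²/day.
v_R·t = 0.003409 × 618 = 2.106762 m; 2√(D_R t) = 7.828 m; argument = (11.6 − 2.106762)/7.828 = 1.213.
C = C₀ × ½·erfc(1.213) = 5.70 × 0.04313 = 0.246 mg/L.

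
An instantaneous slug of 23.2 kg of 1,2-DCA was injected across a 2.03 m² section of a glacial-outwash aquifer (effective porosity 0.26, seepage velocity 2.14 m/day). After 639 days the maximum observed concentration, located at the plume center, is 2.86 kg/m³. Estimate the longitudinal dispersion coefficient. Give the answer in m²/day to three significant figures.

0.0294 m²/day

At the plume center C_max = M/(n_e·A·√(4πDt)), so D = M²/(4πt·(n_e·A·C_max)²).
n_e·A·C_max = 0.26 × 2.03 × 2.86 = 1.510 kg/m.
D = 23.2²/(4π × 639 × 1.510²) = 0.0294 m²/day.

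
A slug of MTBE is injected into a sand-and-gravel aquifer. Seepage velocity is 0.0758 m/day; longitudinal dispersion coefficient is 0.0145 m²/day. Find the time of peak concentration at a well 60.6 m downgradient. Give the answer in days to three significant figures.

797 days

For the 1D instantaneous-source solution, setting ∂C/∂t = 0 at fixed x gives v²t² + 2Dt − x² = 0, so t = (√(D² + v²x²) − D)/v².
√(D² + v²x²) = √(0.0145² + 0.0758² × 60.6²) = 4.594; v² = 0.00574564.
t = (4.594 − 0.0145)/0.00574564 = 797 days (vs. the pure-advection estimate x/v = 799 d).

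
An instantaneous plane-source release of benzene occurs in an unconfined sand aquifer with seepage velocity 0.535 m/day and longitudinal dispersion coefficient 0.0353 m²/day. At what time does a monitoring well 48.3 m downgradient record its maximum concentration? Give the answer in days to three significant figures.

For the 1D instantaneous-source solution, setting ∂C/∂t = 0 at fixed x gives v²t² + 2Dt − x² = 0, so t = (√(D² + v²x²) − D)/v².
√(D² + v²x²) = √(0.0353² + 0.535² × 48.3²) = 25.84; v² = 0.286225.
t = (25.84 − 0.0353)/0.286225 = 90.2 days (vs. the pure-advection estimate x/v = 90.3 d).

90.2 days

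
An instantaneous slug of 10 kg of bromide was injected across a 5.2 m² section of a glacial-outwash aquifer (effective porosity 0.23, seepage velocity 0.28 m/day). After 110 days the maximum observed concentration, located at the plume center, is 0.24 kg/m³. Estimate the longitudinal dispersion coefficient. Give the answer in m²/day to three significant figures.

At the plume center C_max = M/(n_e·A·√(4πDt)), so D = M²/(4πt·(n_e·A·C_max)²).
n_e·A·C_max = 0.23 × 5.2 × 0.24 = 0.2870 kg/m.
D = 10²/(4π × 110 × 0.2870²) = 0.878 m²/day.

0.878 m²/day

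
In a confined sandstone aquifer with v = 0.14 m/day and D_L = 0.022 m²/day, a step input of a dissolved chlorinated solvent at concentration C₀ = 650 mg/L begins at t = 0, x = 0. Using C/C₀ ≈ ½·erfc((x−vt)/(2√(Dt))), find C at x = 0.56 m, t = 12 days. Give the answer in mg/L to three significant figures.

For a continuous step input, C/C₀ ≈ ½·erfc((x−vt)/(2√(Dt))).
vt = 0.14 × 12 = 1.68 m and 2√(Dt) = 2√(0.022 × 12) = 1.028 m.
Argument (x−vt)/(2√(Dt)) = (0.56 − 1.68)/1.028 = -1.089; ½·erfc(-1.089) = 0.9382.
C = 650 × 0.9382 = 610 mg/L.

610 mg/L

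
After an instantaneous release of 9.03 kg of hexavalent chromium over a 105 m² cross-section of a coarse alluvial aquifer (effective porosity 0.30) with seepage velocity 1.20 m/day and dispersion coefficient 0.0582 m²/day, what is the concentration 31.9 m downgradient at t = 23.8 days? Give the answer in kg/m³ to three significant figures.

For an instantaneous plane source, C(x,t) = M/(n_e·A·√(4πDt)) · exp(−(x−vt)²/(4Dt)), with n_e·A the pore (flow) area.
Plume center vt = 1.20 × 23.8 = 28.56 m, so the well at 31.9 m is 3.34 m downgradient of the peak.
√(4πDt) = 4.172 m, giving peak height M/(n_e·A·√(4πDt)) = 9.03/(0.30 × 105 × 4.172) = 0.06871 kg/m³.
(x−vt)²/(4Dt) = (3.34)²/(4 × 0.0582 × 23.8) = 2.013; exp(−2.013) = 0.1336.
C = 0.06871 × 0.1336 = 0.00918 kg/m³.

0.00918 kg/m³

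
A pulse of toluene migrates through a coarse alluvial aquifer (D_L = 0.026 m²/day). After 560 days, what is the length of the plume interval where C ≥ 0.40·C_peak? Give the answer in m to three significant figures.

14.6 m

The plume is Gaussian with σ = √(2Dt) = √(2 × 0.026 × 560) = 5.396 m.
C/C_peak = exp(−Δx²/(2σ²)) = 0.40 ⇒ Δx = σ·√(−2 ln 0.40) = 5.396 × 1.354 = 7.306 m.
Width = 2Δx = 14.6 m.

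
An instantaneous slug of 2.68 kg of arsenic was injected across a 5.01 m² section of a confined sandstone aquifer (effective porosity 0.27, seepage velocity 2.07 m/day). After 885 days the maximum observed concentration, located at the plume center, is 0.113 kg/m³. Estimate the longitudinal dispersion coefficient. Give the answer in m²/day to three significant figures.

At the plume center C_max = M/(n_e·A·√(4πDt)), so D = M²/(4πt·(n_e·A·C_max)²).
n_e·A·C_max = 0.27 × 5.01 × 0.113 = 0.1529 kg/m.
D = 2.68²/(4π × 885 × 0.1529²) = 0.0276 m²/day.

0.0276 m²/day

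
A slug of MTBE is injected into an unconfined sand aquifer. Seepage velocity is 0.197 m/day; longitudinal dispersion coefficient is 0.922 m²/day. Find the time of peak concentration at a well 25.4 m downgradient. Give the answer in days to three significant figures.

107 days

For the 1D instantaneous-source solution, setting ∂C/∂t = 0 at fixed x gives v²t² + 2Dt − x² = 0, so t = (√(D² + v²x²) − D)/v².
√(D² + v²x²) = √(0.922² + 0.197² × 25.4²) = 5.088; v² = 0.038809.
t = (5.088 − 0.922)/0.038809 = 107 days (vs. the pure-advection estimate x/v = 129 d).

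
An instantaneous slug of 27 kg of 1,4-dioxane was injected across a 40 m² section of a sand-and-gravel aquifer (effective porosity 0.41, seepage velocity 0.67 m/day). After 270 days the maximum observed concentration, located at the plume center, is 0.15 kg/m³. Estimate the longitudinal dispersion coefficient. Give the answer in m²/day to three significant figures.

At the plume center C_max = M/(n_e·A·√(4πDt)), so D = M²/(4πt·(n_e·A·C_max)²).
n_e·A·C_max = 0.41 × 40 × 0.15 = 2.460 kg/m.
D = 27²/(4π × 270 × 2.460²) = 0.0355 m²/day.

0.0355 m²/day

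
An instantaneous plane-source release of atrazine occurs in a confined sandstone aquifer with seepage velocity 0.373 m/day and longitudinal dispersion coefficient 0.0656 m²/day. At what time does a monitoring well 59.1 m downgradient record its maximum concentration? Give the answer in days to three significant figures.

158 days

For the 1D instantaneous-source solution, setting ∂C/∂t = 0 at fixed x gives v²t² + 2Dt − x² = 0, so t = (√(D² + v²x²) − D)/v².
√(D² + v²x²) = √(0.0656² + 0.373² × 59.1²) = 22.04; v² = 0.139129.
t = (22.04 − 0.0656)/0.139129 = 158 days (vs. the pure-advection estimate x/v = 158 d).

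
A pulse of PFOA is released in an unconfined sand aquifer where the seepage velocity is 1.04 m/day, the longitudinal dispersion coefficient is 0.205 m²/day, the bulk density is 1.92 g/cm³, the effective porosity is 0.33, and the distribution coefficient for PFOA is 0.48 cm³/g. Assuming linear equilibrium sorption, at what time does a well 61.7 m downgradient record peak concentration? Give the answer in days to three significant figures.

Retardation factor R = 1 + ρ_b·K_d/n = 1 + 1.92 × 0.48/0.33 = 3.793.
Sorption retards both mechanisms: v_R = v/R = 0.2742 m/day, D_R = D/R = 0.05405 m²/day.
Peak time from v_R²t² + 2D_R t − x² = 0: t = (√(D_R² + v_R²x²) − D_R)/v_R².
√(D_R² + v_R²x²) = √(0.05405² + 0.2742² × 61.7²) = 16.92; v_R² = 0.07519.
t = (16.92 − 0.05405)/0.07519 = 224 days.

224 days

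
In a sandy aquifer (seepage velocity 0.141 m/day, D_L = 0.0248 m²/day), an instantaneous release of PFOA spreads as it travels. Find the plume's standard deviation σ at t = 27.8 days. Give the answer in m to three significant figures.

1.17 m

Dispersive spreading gives a Gaussian with σ² = 2Dt; advection only shifts the center.
σ = √(2 × 0.0248 × 27.8) = 1.17 m.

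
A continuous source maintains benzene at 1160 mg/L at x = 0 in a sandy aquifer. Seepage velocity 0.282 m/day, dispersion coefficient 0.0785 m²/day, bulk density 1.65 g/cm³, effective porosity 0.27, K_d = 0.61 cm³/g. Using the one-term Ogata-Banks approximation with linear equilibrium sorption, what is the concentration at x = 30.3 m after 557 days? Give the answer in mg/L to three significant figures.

872 mg/L

Retardation factor R = 1 + ρ_b·K_d/n = 1 + 1.65 × 0.61/0.27 = 4.728.
Sorption retards both mechanisms: v_R = v/R = 0.05964 m/day, D_R = D/R = 0.01660 m²/day.
v_R·t = 0.05964 × 557 = 33.21948 m; 2√(D_R t) = 6.082 m; argument = (30.3 − 33.21948)/6.082 = -0.4800.
C = C₀ × ½·erfc(-0.4800) = 1160 × 0.7514 = 872 mg/L.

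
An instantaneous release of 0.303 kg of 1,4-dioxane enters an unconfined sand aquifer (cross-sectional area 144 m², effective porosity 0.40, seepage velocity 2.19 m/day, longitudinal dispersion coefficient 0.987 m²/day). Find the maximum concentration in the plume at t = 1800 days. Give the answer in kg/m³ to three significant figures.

3.52e-05 kg/m³

The peak of an instantaneous 1D plume sits at x = vt; there the Gaussian factor is 1 and C_max = M/(n_e·A·√(4πDt)), where n_e·A is the pore area the mass is dissolved in.
√(4πDt) = √(4π × 0.987 × 1800) = 149.4 m, so C_max = 0.303/(0.40 × 144 × 149.4) = 3.52e-05 kg/m³.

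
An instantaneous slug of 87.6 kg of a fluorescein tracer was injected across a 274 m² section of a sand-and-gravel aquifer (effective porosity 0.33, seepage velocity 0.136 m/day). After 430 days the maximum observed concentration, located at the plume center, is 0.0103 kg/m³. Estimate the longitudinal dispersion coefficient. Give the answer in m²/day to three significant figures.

At the plume center C_max = M/(n_e·A·√(4πDt)), so D = M²/(4πt·(n_e·A·C_max)²).
n_e·A·C_max = 0.33 × 274 × 0.0103 = 0.9313 kg/m.
D = 87.6²/(4π × 430 × 0.9313²) = 1.64 m²/day.

1.64 m²/day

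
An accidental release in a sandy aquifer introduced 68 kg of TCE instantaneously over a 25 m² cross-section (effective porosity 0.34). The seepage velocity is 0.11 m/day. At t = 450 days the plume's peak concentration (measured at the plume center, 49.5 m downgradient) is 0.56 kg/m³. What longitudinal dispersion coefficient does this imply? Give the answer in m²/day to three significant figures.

0.0361 m²/day

At the plume center C_max = M/(n_e·A·√(4πDt)), so D = M²/(4πt·(n_e·A·C_max)²).
n_e·A·C_max = 0.34 × 25 × 0.56 = 4.760 kg/m.
D = 68²/(4π × 450 × 4.760²) = 0.0361 m²/day.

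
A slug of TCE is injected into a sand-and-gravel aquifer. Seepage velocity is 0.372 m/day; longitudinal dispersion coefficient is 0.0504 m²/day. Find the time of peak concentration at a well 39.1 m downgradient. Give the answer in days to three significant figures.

105 days

For the 1D instantaneous-source solution, setting ∂C/∂t = 0 at fixed x gives v²t² + 2Dt − x² = 0, so t = (√(D² + v²x²) − D)/v².
√(D² + v²x²) = √(0.0504² + 0.372² × 39.1²) = 14.55; v² = 0.138384.
t = (14.55 − 0.0504)/0.138384 = 105 days (vs. the pure-advection estimate x/v = 105 d).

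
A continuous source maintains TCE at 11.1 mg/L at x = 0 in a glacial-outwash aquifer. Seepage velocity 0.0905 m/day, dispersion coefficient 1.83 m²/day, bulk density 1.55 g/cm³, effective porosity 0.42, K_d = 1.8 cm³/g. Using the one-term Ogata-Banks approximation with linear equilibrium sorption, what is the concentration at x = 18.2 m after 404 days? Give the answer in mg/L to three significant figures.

Retardation factor R = 1 + ρ_b·K_d/n = 1 + 1.55 × 1.8/0.42 = 7.643.
Sorption retards both mechanisms: v_R = v/R = 0.01184 m/day, D_R = D/R = 0.2394 m²/day.
v_R·t = 0.01184 × 404 = 4.78336 m; 2√(D_R t) = 19.67 m; argument = (18.2 − 4.78336)/19.67 = 0.6821.
C = C₀ × ½·erfc(0.6821) = 11.1 × 0.1674 = 1.86 mg/L.

1.86 mg/L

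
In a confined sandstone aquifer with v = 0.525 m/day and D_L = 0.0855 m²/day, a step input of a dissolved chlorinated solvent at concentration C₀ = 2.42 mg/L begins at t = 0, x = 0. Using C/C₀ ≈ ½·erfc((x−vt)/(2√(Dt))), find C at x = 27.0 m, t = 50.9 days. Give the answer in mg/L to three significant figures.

For a continuous step input, C/C₀ ≈ ½·erfc((x−vt)/(2√(Dt))).
vt = 0.525 × 50.9 = 26.7225 m and 2√(Dt) = 2√(0.0855 × 50.9) = 4.172 m.
Argument (x−vt)/(2√(Dt)) = (27.0 − 26.7225)/4.172 = 0.06651; ½·erfc(0.06651) = 0.4625.
C = 2.42 × 0.4625 = 1.12 mg/L.

1.12 mg/L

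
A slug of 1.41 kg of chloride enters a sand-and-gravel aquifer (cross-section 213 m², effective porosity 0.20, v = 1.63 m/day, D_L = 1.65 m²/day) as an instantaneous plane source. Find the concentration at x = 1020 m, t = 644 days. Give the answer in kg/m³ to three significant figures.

0.000233 kg/m³

For an instantaneous plane source, C(x,t) = M/(n_e·A·√(4πDt)) · exp(−(x−vt)²/(4Dt)), with n_e·A the pore (flow) area.
Plume center vt = 1.63 × 644 = 1049.72 m, so the well at 1020 m is 29.72 m upgradient of the peak.
√(4πDt) = 115.6 m, giving peak height M/(n_e·A·√(4πDt)) = 1.41/(0.20 × 213 × 115.6) = 0.0002863 kg/m³.
(x−vt)²/(4Dt) = (-29.72)²/(4 × 1.65 × 644) = 0.2078; exp(−0.2078) = 0.8124.
C = 0.0002863 × 0.8124 = 0.000233 kg/m³.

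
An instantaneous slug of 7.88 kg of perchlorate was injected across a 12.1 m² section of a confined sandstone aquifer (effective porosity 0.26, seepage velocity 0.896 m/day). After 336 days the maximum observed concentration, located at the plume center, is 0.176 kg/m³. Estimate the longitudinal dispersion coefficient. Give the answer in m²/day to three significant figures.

At the plume center C_max = M/(n_e·A·√(4πDt)), so D = M²/(4πt·(n_e·A·C_max)²).
n_e·A·C_max = 0.26 × 12.1 × 0.176 = 0.5537 kg/m.
D = 7.88²/(4π × 336 × 0.5537²) = 0.0480 m²/day.

0.0480 m²/day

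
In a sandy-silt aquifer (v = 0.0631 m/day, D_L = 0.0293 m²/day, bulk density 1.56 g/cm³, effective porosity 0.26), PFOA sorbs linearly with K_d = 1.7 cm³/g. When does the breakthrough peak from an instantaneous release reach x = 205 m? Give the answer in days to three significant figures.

36300 days

Retardation factor R = 1 + ρ_b·K_d/n = 1 + 1.56 × 1.7/0.26 = 11.20.
Sorption retards both mechanisms: v_R = v/R = 0.005634 m/day, D_R = D/R = 0.002616 m²/day.
Peak time from v_R²t² + 2D_R t − x² = 0: t = (√(D_R² + v_R²x²) − D_R)/v_R².
√(D_R² + v_R²x²) = √(0.002616² + 0.005634² × 205²) = 1.155; v_R² = 3.174e-05.
t = (1.155 − 0.002616)/3.174e-05 = 36300 days.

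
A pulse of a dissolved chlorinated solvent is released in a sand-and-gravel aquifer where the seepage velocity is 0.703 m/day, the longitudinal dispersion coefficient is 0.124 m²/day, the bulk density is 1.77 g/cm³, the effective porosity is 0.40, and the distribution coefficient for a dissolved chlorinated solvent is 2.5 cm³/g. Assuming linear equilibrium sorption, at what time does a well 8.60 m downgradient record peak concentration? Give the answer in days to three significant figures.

Retardation factor R = 1 + ρ_b·K_d/n = 1 + 1.77 × 2.5/0.40 = 12.06.
Sorption retards both mechanisms: v_R = v/R = 0.05829 m/day, D_R = D/R = 0.01028 m²/day.
Peak time from v_R²t² + 2D_R t − x² = 0: t = (√(D_R² + v_R²x²) − D_R)/v_R².
√(D_R² + v_R²x²) = √(0.01028² + 0.05829² × 8.60²) = 0.5014; v_R² = 0.003398.
t = (0.5014 − 0.01028)/0.003398 = 145 days.

145 days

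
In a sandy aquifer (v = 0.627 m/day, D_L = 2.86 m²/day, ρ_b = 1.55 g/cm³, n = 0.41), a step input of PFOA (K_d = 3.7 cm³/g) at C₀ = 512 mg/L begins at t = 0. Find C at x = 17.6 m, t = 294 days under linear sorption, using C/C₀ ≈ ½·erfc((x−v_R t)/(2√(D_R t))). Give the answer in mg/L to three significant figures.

158 mg/L

Retardation factor R = 1 + ρ_b·K_d/n = 1 + 1.55 × 3.7/0.41 = 14.99.
Sorption retards both mechanisms: v_R = v/R = 0.04183 m/day, D_R = D/R = 0.1908 m²/day.
v_R·t = 0.04183 × 294 = 12.29802 m; 2√(D_R t) = 14.98 m; argument = (17.6 − 12.29802)/14.98 = 0.3539.
C = C₀ × ½·erfc(0.3539) = 512 × 0.3084 = 158 mg/L.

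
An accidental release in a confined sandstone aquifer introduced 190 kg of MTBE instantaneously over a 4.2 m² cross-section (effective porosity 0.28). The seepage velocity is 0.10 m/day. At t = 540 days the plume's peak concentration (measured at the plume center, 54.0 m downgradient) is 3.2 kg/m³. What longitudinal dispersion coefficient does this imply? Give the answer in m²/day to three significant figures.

0.376 m²/day

At the plume center C_max = M/(n_e·A·√(4πDt)), so D = M²/(4πt·(n_e·A·C_max)²).
n_e·A·C_max = 0.28 × 4.2 × 3.2 = 3.763 kg/m.
D = 190²/(4π × 540 × 3.763²) = 0.376 m²/day.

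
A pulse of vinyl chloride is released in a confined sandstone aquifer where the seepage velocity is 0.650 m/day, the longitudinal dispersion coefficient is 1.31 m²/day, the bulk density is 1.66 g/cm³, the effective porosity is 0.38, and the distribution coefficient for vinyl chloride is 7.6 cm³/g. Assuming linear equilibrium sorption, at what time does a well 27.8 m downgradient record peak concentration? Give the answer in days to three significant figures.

1360 days

Retardation factor R = 1 + ρ_b·K_d/n = 1 + 1.66 × 7.6/0.38 = 34.20.
Sorption retards both mechanisms: v_R = v/R = 0.01901 m/day, D_R = D/R = 0.03830 m²/day.
Peak time from v_R²t² + 2D_R t − x² = 0: t = (√(D_R² + v_R²x²) − D_R)/v_R².
√(D_R² + v_R²x²) = √(0.03830² + 0.01901² × 27.8²) = 0.5299; v_R² = 0.0003614.
t = (0.5299 − 0.03830)/0.0003614 = 1360 days.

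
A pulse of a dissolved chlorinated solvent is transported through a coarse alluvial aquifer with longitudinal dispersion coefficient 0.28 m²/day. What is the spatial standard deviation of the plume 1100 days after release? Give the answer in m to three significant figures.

24.8 m

Dispersive spreading gives a Gaussian with σ² = 2Dt; advection only shifts the center.
σ = √(2 × 0.28 × 1100) = 24.8 m.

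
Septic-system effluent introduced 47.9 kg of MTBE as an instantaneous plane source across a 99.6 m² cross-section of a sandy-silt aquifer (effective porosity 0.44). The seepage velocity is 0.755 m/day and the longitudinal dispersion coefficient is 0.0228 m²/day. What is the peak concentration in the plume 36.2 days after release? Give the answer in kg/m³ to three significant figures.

0.339 kg/m³

The peak of an instantaneous 1D plume sits at x = vt; there the Gaussian factor is 1 and C_max = M/(n_e·A·√(4πDt)), where n_e·A is the pore area the mass is dissolved in.
√(4πDt) = √(4π × 0.0228 × 36.2) = 3.221 m, so C_max = 47.9/(0.44 × 99.6 × 3.221) = 0.339 kg/m³.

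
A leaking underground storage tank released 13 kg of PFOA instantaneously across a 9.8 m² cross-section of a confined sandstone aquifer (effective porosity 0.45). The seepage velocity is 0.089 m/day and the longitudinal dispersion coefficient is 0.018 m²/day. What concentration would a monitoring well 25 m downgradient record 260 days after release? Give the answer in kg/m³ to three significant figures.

For an instantaneous plane source, C(x,t) = M/(n_e·A·√(4πDt)) · exp(−(x−vt)²/(4Dt)), with n_e·A the pore (flow) area.
Plume center vt = 0.089 × 260 = 23.14 m, so the well at 25 m is 1.86 m downgradient of the peak.
√(4πDt) = 7.669 m, giving peak height M/(n_e·A·√(4πDt)) = 13/(0.45 × 9.8 × 7.669) = 0.3844 kg/m³.
(x−vt)²/(4Dt) = (1.86)²/(4 × 0.018 × 260) = 0.1848; exp(−0.1848) = 0.8313.
C = 0.3844 × 0.8313 = 0.320 kg/m³.

0.320 kg/m³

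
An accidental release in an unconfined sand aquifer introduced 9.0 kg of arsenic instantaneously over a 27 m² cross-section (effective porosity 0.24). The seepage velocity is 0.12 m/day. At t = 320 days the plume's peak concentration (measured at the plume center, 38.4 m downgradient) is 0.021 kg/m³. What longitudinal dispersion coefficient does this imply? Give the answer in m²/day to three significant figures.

1.09 m²/day

At the plume center C_max = M/(n_e·A·√(4πDt)), so D = M²/(4πt·(n_e·A·C_max)²).
n_e·A·C_max = 0.24 × 27 × 0.021 = 0.1361 kg/m.
D = 9.0²/(4π × 320 × 0.1361²) = 1.09 m²/day.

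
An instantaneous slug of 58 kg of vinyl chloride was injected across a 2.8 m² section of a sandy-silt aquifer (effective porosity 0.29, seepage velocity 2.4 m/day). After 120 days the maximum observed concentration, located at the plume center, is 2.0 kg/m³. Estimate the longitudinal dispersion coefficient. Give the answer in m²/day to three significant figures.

0.846 m²/day

At the plume center C_max = M/(n_e·A·√(4πDt)), so D = M²/(4πt·(n_e·A·C_max)²).
n_e·A·C_max = 0.29 × 2.8 × 2.0 = 1.624 kg/m.
D = 58²/(4π × 120 × 1.624²) = 0.846 m²/day.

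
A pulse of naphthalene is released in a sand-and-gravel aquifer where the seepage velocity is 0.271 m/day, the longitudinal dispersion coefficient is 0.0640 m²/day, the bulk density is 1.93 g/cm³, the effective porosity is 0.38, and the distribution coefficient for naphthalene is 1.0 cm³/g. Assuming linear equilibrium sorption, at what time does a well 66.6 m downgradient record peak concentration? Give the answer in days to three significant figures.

1490 days

Retardation factor R = 1 + ρ_b·K_d/n = 1 + 1.93 × 1.0/0.38 = 6.079.
Sorption retards both mechanisms: v_R = v/R = 0.04458 m/day, D_R = D/R = 0.01053 m²/day.
Peak time from v_R²t² + 2D_R t − x² = 0: t = (√(D_R² + v_R²x²) − D_R)/v_R².
√(D_R² + v_R²x²) = √(0.01053² + 0.04458² × 66.6²) = 2.969; v_R² = 0.001987.
t = (2.969 − 0.01053)/0.001987 = 1490 days.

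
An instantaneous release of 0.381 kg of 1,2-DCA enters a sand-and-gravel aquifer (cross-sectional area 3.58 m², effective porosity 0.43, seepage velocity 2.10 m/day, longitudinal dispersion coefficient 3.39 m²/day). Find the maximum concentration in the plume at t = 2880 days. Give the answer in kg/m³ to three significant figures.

0.000707 kg/m³

The peak of an instantaneous 1D plume sits at x = vt; there the Gaussian factor is 1 and C_max = M/(n_e·A·√(4πDt)), where n_e·A is the pore area the mass is dissolved in.
√(4πDt) = √(4π × 3.39 × 2880) = 350.3 m, so C_max = 0.381/(0.43 × 3.58 × 350.3) = 0.000707 kg/m³.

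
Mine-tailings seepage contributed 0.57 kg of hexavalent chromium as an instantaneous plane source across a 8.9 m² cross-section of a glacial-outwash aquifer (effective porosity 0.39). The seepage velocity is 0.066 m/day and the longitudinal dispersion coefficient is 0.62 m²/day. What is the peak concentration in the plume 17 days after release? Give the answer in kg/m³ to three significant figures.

The peak of an instantaneous 1D plume sits at x = vt; there the Gaussian factor is 1 and C_max = M/(n_e·A·√(4πDt)), where n_e·A is the pore area the mass is dissolved in.
√(4πDt) = √(4π × 0.62 × 17) = 11.51 m, so C_max = 0.57/(0.39 × 8.9 × 11.51) = 0.0143 kg/m³.

0.0143 kg/m³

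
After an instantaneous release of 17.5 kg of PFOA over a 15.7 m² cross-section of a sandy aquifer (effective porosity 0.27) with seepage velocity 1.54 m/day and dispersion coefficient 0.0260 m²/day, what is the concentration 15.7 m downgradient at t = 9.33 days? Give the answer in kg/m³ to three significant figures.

0.380 kg/m³

For an instantaneous plane source, C(x,t) = M/(n_e·A·√(4πDt)) · exp(−(x−vt)²/(4Dt)), with n_e·A the pore (flow) area.
Plume center vt = 1.54 × 9.33 = 14.3682 m, so the well at 15.7 m is 1.3318 m downgradient of the peak.
√(4πDt) = 1.746 m, giving peak height M/(n_e·A·√(4πDt)) = 17.5/(0.27 × 15.7 × 1.746) = 2.364 kg/m³.
(x−vt)²/(4Dt) = (1.3318)²/(4 × 0.0260 × 9.33) = 1.828; exp(−1.828) = 0.1607.
C = 2.364 × 0.1607 = 0.380 kg/m³.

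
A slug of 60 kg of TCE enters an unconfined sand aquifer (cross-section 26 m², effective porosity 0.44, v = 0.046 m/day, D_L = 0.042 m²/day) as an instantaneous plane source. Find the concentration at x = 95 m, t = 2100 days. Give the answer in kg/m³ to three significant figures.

For an instantaneous plane source, C(x,t) = M/(n_e·A·√(4πDt)) · exp(−(x−vt)²/(4Dt)), with n_e·A the pore (flow) area.
Plume center vt = 0.046 × 2100 = 96.6 m, so the well at 95 m is 1.6 m upgradient of the peak.
√(4πDt) = 33.29 m, giving peak height M/(n_e·A·√(4πDt)) = 60/(0.44 × 26 × 33.29) = 0.1575 kg/m³.
(x−vt)²/(4Dt) = (-1.6)²/(4 × 0.042 × 2100) = 0.007256; exp(−0.007256) = 0.9928.
C = 0.1575 × 0.9928 = 0.156 kg/m³.

0.156 kg/m³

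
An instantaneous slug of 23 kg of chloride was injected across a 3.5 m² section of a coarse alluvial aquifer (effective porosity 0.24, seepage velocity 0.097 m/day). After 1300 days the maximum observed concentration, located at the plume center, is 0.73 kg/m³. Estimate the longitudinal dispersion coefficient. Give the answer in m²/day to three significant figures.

0.0861 m²/day

At the plume center C_max = M/(n_e·A·√(4πDt)), so D = M²/(4πt·(n_e·A·C_max)²).
n_e·A·C_max = 0.24 × 3.5 × 0.73 = 0.6132 kg/m.
D = 23²/(4π × 1300 × 0.6132²) = 0.0861 m²/day.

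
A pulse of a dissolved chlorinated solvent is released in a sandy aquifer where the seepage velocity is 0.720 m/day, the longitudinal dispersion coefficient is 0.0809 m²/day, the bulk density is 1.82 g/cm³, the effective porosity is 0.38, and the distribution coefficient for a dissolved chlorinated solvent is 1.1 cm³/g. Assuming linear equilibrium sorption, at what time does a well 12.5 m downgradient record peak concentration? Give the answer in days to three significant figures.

Retardation factor R = 1 + ρ_b·K_d/n = 1 + 1.82 × 1.1/0.38 = 6.268.
Sorption retards both mechanisms: v_R = v/R = 0.1149 m/day, D_R = D/R = 0.01291 m²/day.
Peak time from v_R²t² + 2D_R t − x² = 0: t = (√(D_R² + v_R²x²) − D_R)/v_R².
√(D_R² + v_R²x²) = √(0.01291² + 0.1149² × 12.5²) = 1.436; v_R² = 0.01320.
t = (1.436 − 0.01291)/0.01320 = 108 days.

108 days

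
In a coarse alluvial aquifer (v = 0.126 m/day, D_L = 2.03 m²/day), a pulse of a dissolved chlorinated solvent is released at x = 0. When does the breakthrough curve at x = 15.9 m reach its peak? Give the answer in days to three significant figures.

For the 1D instantaneous-source solution, setting ∂C/∂t = 0 at fixed x gives v²t² + 2Dt − x² = 0, so t = (√(D² + v²x²) − D)/v².
√(D² + v²x²) = √(2.03² + 0.126² × 15.9²) = 2.852; v² = 0.015876.
t = (2.852 − 2.03)/0.015876 = 51.8 days (vs. the pure-advection estimate x/v = 126 d).

51.8 days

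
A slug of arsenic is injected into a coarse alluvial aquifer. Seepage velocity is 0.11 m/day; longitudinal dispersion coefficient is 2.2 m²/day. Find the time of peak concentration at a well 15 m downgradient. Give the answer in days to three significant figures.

45.5 days

For the 1D instantaneous-source solution, setting ∂C/∂t = 0 at fixed x gives v²t² + 2Dt − x² = 0, so t = (√(D² + v²x²) − D)/v².
√(D² + v²x²) = √(2.2² + 0.11² × 15²) = 2.750; v² = 0.0121.
t = (2.750 − 2.2)/0.0121 = 45.5 days (vs. the pure-advection estimate x/v = 136 d).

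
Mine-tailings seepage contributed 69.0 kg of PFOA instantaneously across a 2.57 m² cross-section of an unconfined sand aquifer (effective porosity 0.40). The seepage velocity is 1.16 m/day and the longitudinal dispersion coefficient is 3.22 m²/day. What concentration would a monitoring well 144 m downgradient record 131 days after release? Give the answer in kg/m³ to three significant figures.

For an instantaneous plane source, C(x,t) = M/(n_e·A·√(4πDt)) · exp(−(x−vt)²/(4Dt)), with n_e·A the pore (flow) area.
Plume center vt = 1.16 × 131 = 151.96 m, so the well at 144 m is 7.96 m upgradient of the peak.
√(4πDt) = 72.81 m, giving peak height M/(n_e·A·√(4πDt)) = 69.0/(0.40 × 2.57 × 72.81) = 0.9219 kg/m³.
(x−vt)²/(4Dt) = (-7.96)²/(4 × 3.22 × 131) = 0.03755; exp(−0.03755) = 0.9631.
C = 0.9219 × 0.9631 = 0.888 kg/m³.

0.888 kg/m³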